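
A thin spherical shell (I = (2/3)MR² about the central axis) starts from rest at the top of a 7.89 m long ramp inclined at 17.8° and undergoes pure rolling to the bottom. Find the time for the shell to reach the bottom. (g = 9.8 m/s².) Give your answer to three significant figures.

t ≈ 2.96 s

With I = (2/3)MR², the ratio k = I/(MR²) is 2/3.
Along the incline Mg sinθ − f = Ma, and torque about the center fR = Iα = kMR²(a/R) gives f = kMa.
Hence a = g sinθ/(1+k) = 9.8×sin17.8°/1.667 = 1.797 m/s².
With constant a from rest, t = √(2L/a) = √(2·7.89/1.797) ≈ 2.96 s.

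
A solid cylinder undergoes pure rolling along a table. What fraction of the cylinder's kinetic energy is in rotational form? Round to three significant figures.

fraction ≈ 0.333

Here I = (1/2)MR², so the shape factor k = I/(MR²) = 0.5.
Since ω = v/R, the translational part is ½Mv² and the rotational part is ½I(v/R)² = ½kMv²; the total is ½(1+k)Mv².
The rotational fraction is therefore k/(1+k) = 0.5/1.5 ≈ 0.333.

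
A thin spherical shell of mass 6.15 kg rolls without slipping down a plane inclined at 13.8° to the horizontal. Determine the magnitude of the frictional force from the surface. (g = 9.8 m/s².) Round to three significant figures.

f ≈ 5.75 N

Here I = (2/3)MR², so the shape factor k = I/(MR²) = 2/3.
Translational: Mg sinθ − f = Ma. Rotational about the CM: fR = Iα = kMRa, so f = kMa.
Combining, a = g sinθ/(1+k) and f = kMa = kMg sinθ/(1+k).
f = (2/3) × 6.15 × 9.8 × sin13.8° / 1.667 ≈ 5.75 N.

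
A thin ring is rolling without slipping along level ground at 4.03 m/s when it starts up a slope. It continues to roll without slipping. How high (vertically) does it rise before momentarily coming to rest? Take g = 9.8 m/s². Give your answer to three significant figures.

h ≈ 1.66 m

For this body I = MR², i.e. k = I/(MR²) = 1.
Since it rolls without slipping, ω = v/R and KE = ½Mv² + ½Iω² = ½(1+k)Mv² = Mv².
All of this converts to potential energy at the highest point: Mv₀² = Mgh.
Thus h = (1+k)v₀²/(2g) = 2 × 4.03² / (2 × 9.8) ≈ 1.66 m.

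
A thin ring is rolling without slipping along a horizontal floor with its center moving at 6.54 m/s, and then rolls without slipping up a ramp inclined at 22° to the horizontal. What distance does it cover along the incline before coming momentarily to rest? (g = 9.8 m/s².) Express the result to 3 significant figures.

d ≈ 11.7 m

Here I = MR², so the shape factor k = I/(MR²) = 1.
Pure rolling means v = ωR; then KE = ½Mv² + ½I(v/R)² = ½(1+k)Mv² = Mv².
Setting this equal to Mgh gives the vertical rise h = (1+k)v₀²/(2g) = 2×6.54²/(2×9.8) = 4.364 m.
The distance along the slope is d = h/sinθ = 4.364/sin22° ≈ 11.7 m.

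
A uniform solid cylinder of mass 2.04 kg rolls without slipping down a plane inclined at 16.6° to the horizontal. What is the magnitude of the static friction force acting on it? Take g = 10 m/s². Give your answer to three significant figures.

The moment of inertia is (1/2)MR², giving k ≡ I/(MR²) = 0.5.
Newton's second law down the slope: Mg sinθ − f = Ma. The torque equation fR = Iα (with α = a/R) gives f = kMa.
Combining, a = g sinθ/(1+k) and f = kMa = kMg sinθ/(1+k).
f = 0.5 × 2.04 × 10 × sin16.6° / 1.5 ≈ 1.94 N.

f ≈ 1.94 N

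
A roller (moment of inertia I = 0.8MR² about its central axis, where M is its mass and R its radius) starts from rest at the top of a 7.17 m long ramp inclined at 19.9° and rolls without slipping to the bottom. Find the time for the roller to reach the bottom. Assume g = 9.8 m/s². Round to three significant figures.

t ≈ 2.78 s

Here I = 0.8MR², so the shape factor k = I/(MR²) = 0.8.
Newton's second law down the slope: Mg sinθ − f = Ma. The torque equation fR = Iα (with α = a/R) gives f = kMa.
Hence a = g sinθ/(1+k) = 9.8×sin19.9°/1.8 = 1.853 m/s².
Starting from rest, L = ½at², so t = √(2L/a) = √(2×7.17/1.853) ≈ 2.78 s.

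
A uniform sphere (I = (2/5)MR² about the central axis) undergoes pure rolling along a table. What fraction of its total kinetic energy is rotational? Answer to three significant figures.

For this body I = (2/5)MR², i.e. k = I/(MR²) = 0.4.
Since ω = v/R, the translational part is ½Mv² and the rotational part is ½I(v/R)² = ½kMv²; the total is ½(1+k)Mv².
The rotational fraction is therefore k/(1+k) = 0.4/1.4 ≈ 0.286.

fraction ≈ 0.286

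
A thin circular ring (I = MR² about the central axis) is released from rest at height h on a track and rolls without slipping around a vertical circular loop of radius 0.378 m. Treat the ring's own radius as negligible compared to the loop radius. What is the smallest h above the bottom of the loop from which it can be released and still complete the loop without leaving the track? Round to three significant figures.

The moment of inertia is MR², giving k ≡ I/(MR²) = 1.
At the top of the loop, the minimum-contact condition is Mg = Mv_top²/r, so v_top² = gr.
With ω = v/R, the kinetic energy at speed v is ½(1+k)Mv² = Mv².
Energy conservation from release (height h) to the top (height 2r): Mgh = Mg(2r) + M·gr.
Thus h_min = 2r + (1+k)r/2 = r(2 + 2/2) = 0.378 × 3 ≈ 1.13 m.

h_min ≈ 1.13 m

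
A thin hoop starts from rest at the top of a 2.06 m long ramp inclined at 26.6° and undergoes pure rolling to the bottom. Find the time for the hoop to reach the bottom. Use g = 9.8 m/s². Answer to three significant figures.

For this body I = MR², i.e. k = I/(MR²) = 1.
Along the incline Mg sinθ − f = Ma, and torque about the center fR = Iα = kMR²(a/R) gives f = kMa.
Hence a = g sinθ/(1+k) = 9.8×sin26.6°/2 = 2.194 m/s².
Starting from rest, L = ½at², so t = √(2L/a) = √(2×2.06/2.194) ≈ 1.37 s.

t ≈ 1.37 s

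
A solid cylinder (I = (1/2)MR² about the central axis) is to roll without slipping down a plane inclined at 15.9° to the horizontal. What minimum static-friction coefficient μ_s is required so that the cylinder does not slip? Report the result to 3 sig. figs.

With I = (1/2)MR², the ratio k = I/(MR²) is 0.5.
Along the incline Mg sinθ − f = Ma, and torque about the center fR = Iα = kMR²(a/R) gives f = kMa.
These give a = g sinθ/(1+k) and the required friction f = kMg sinθ/(1+k).
The normal force is N = Mg cosθ, so μ_min = f/N = k tanθ/(1+k).
μ_min = 0.5 × tan15.9° / 1.5 ≈ 0.0950.

μ_min ≈ 0.0950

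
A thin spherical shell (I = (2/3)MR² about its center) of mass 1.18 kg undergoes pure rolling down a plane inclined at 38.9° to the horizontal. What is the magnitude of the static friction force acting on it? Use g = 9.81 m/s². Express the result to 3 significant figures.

f ≈ 2.91 N

For this body I = (2/3)MR², i.e. k = I/(MR²) = 2/3.
Newton's second law down the slope: Mg sinθ − f = Ma. The torque equation fR = Iα (with α = a/R) gives f = kMa.
Combining, a = g sinθ/(1+k) and f = kMa = kMg sinθ/(1+k).
f = (2/3) × 1.18 × 9.81 × sin38.9° / 1.667 ≈ 2.91 N.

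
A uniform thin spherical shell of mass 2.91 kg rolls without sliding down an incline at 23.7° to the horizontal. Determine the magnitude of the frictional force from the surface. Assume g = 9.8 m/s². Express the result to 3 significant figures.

For this body I = (2/3)MR², i.e. k = I/(MR²) = 2/3.
Newton's second law down the slope: Mg sinθ − f = Ma. The torque equation fR = Iα (with α = a/R) gives f = kMa.
Combining, a = g sinθ/(1+k) and f = kMa = kMg sinθ/(1+k).
f = (2/3) × 2.91 × 9.8 × sin23.7° / 1.667 ≈ 4.59 N.

f ≈ 4.59 N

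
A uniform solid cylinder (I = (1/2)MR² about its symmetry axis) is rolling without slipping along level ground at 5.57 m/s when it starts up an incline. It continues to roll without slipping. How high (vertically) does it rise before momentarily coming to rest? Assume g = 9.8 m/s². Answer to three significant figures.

h ≈ 2.37 m

With I = (1/2)MR², the ratio k = I/(MR²) is 0.5.
Rolling without slipping gives ω = v/R, so the total kinetic energy is ½Mv² + ½Iω² = ½(1+k)Mv² = (3/4)Mv².
All of this converts to potential energy at the highest point: (3/4)Mv₀² = Mgh.
Thus h = (1+k)v₀²/(2g) = 1.5 × 5.57² / (2 × 9.8) ≈ 2.37 m.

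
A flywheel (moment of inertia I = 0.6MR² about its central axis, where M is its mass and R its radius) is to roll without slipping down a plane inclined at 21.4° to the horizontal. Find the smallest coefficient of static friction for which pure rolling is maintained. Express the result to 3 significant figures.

With I = 0.6MR², the ratio k = I/(MR²) is 0.6.
Along the incline Mg sinθ − f = Ma, and torque about the center fR = Iα = kMR²(a/R) gives f = kMa.
These give a = g sinθ/(1+k) and the required friction f = kMg sinθ/(1+k).
With N = Mg cosθ, the no-slip condition f ≤ μN gives μ_min = f/N = k tanθ/(1+k).
μ_min = 0.6 × tan21.4° / 1.6 ≈ 0.147.

μ_min ≈ 0.147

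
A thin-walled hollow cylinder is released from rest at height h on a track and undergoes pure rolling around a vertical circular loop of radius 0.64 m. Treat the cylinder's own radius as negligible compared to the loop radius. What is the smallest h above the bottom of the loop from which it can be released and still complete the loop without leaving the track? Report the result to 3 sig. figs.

With I = MR², the ratio k = I/(MR²) is 1.
At the top of the loop, the minimum-contact condition is Mg = Mv_top²/r, so v_top² = gr.
With ω = v/R, the kinetic energy at speed v is ½(1+k)Mv² = Mv².
Energy conservation from release (height h) to the top (height 2r): Mgh = Mg(2r) + M·gr.
Thus h_min = 2r + (1+k)r/2 = r(2 + 2/2) = 0.64 × 3 ≈ 1.92 m.

h_min ≈ 1.92 m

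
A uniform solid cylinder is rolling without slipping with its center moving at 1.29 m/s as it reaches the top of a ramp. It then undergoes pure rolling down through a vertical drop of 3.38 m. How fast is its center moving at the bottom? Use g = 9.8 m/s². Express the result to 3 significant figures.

The moment of inertia is (1/2)MR², giving k ≡ I/(MR²) = 0.5.
Since it rolls without slipping, ω = v/R and KE = ½Mv² + ½Iω² = ½(1+k)Mv² = (3/4)Mv².
Energy conservation: (3/4)Mv₀² + Mgh = (3/4)Mv², so v² = v₀² + 2gh/(1+k).
v = √(1.29² + 2×9.8×3.38/1.5) = √45.83 ≈ 6.77 m/s.

v ≈ 6.77 m/s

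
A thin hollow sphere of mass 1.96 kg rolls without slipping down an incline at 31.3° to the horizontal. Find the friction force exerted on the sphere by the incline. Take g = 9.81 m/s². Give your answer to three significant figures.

Here I = (2/3)MR², so the shape factor k = I/(MR²) = 2/3.
Newton's second law down the slope: Mg sinθ − f = Ma. The torque equation fR = Iα (with α = a/R) gives f = kMa.
Combining, a = g sinθ/(1+k) and f = kMa = kMg sinθ/(1+k).
f = (2/3) × 1.96 × 9.81 × sin31.3° / 1.667 ≈ 4.00 N.

f ≈ 4.00 N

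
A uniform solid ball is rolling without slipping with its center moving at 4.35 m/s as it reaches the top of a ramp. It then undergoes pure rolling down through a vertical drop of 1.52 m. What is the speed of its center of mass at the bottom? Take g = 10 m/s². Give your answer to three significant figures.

For this body I = (2/5)MR², i.e. k = I/(MR²) = 0.4.
Rolling without slipping gives ω = v/R, so the total kinetic energy is ½Mv² + ½Iω² = ½(1+k)Mv² = (7/10)Mv².
Conserving energy between top and bottom: (7/10)Mv² = (7/10)Mv₀² + Mgh, hence v² = v₀² + 2gh/(1+k).
v = √(4.35² + 2×10×1.52/1.4) = √40.64 ≈ 6.37 m/s.

v ≈ 6.37 m/s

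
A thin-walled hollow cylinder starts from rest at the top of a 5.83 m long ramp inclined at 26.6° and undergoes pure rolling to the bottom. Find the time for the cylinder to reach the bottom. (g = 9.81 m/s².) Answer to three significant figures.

With I = MR², the ratio k = I/(MR²) is 1.
Along the incline Mg sinθ − f = Ma, and torque about the center fR = Iα = kMR²(a/R) gives f = kMa.
Hence a = g sinθ/(1+k) = 9.81×sin26.6°/2 = 2.196 m/s².
Starting from rest, L = ½at², so t = √(2L/a) = √(2×5.83/2.196) ≈ 2.30 s.

t ≈ 2.30 s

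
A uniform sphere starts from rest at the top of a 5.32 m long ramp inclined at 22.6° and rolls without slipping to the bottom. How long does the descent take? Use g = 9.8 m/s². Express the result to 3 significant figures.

t ≈ 1.99 s

For this body I = (2/5)MR², i.e. k = I/(MR²) = 0.4.
Newton's second law down the slope: Mg sinθ − f = Ma. The torque equation fR = Iα (with α = a/R) gives f = kMa.
Hence a = g sinθ/(1+k) = 9.8×sin22.6°/1.4 = 2.69 m/s².
With constant a from rest, t = √(2L/a) = √(2·5.32/2.69) ≈ 1.99 s.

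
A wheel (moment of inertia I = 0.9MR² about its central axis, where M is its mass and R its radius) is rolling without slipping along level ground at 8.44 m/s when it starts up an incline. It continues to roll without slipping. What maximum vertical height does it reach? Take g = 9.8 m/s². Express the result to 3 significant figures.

Here I = 0.9MR², so the shape factor k = I/(MR²) = 0.9.
The rolling condition ω = v/R makes the rotational term ½I(v/R)² = ½kMv², so KE_total = ½(1+k)Mv² = (19/20)Mv².
All of this converts to potential energy at the highest point: (19/20)Mv₀² = Mgh.
Thus h = (1+k)v₀²/(2g) = 1.9 × 8.44² / (2 × 9.8) ≈ 6.91 m.

h ≈ 6.91 m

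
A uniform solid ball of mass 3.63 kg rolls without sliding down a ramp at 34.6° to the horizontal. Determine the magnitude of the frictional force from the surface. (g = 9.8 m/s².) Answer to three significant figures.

f ≈ 5.77 N

Here I = (2/5)MR², so the shape factor k = I/(MR²) = 0.4.
Along the incline Mg sinθ − f = Ma, and torque about the center fR = Iα = kMR²(a/R) gives f = kMa.
Combining, a = g sinθ/(1+k) and f = kMa = kMg sinθ/(1+k).
f = 0.4 × 3.63 × 9.8 × sin34.6° / 1.4 ≈ 5.77 N.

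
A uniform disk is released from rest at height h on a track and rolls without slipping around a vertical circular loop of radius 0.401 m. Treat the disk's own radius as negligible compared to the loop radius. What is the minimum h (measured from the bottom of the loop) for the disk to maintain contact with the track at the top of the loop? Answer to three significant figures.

Here I = (1/2)MR², so the shape factor k = I/(MR²) = 0.5.
At the top of the loop, the minimum-contact condition is Mg = Mv_top²/r, so v_top² = gr.
With ω = v/R, the kinetic energy at speed v is ½(1+k)Mv² = (3/4)Mv².
Energy conservation from release (height h) to the top (height 2r): Mgh = Mg(2r) + (3/4)M·gr.
Thus h_min = 2r + (1+k)r/2 = r(2 + 1.5/2) = 0.401 × 2.75 ≈ 1.10 m.

h_min ≈ 1.10 m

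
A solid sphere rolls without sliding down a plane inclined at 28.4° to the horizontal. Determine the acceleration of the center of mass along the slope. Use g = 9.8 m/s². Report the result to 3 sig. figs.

The moment of inertia is (2/5)MR², giving k ≡ I/(MR²) = 0.4.
Newton's second law down the slope: Mg sinθ − f = Ma. The torque equation fR = Iα (with α = a/R) gives f = kMa.
Eliminating f: Mg sinθ = (1+k)Ma, so a = g sinθ/(1+k) = 9.8 × sin28.4° / 1.4 ≈ 3.33 m/s².

a ≈ 3.33 m/s²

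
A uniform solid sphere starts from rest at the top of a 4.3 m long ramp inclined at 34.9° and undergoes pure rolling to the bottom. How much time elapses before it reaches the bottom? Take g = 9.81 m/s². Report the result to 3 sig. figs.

t ≈ 1.46 s

For this body I = (2/5)MR², i.e. k = I/(MR²) = 0.4.
Along the incline Mg sinθ − f = Ma, and torque about the center fR = Iα = kMR²(a/R) gives f = kMa.
Hence a = g sinθ/(1+k) = 9.81×sin34.9°/1.4 = 4.009 m/s².
With constant a from rest, t = √(2L/a) = √(2·4.3/4.009) ≈ 1.46 s.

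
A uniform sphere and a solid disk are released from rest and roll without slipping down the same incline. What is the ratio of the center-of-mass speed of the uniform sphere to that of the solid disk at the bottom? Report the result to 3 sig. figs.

v_ratio ≈ 1.04

Each satisfies Mgh = ½(1+k)Mv² with k = I/(MR²), so v ∝ 1/√(1+k).
For the uniform sphere k = 0.4; for the solid disk k = 0.5.
v₁/v₂ = √((1+k₂)/(1+k₁)) = √(1.5/1.4) ≈ 1.04.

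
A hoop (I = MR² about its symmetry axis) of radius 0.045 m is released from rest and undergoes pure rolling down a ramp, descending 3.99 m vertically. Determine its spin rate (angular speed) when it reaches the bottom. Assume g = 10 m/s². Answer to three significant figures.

ω ≈ 140 rad/s

For this body I = MR², i.e. k = I/(MR²) = 1.
The rolling condition ω = v/R makes the rotational term ½I(v/R)² = ½kMv², so KE_total = ½(1+k)Mv² = Mv².
Energy conservation Mgh = ½(1+k)Mv² gives v = √(2gh/(1+k)) = √(2 × 10 × 3.99 / 2) = 6.317 m/s.
The angular speed follows from ω = v/R = 6.317/0.045 ≈ 140 rad/s.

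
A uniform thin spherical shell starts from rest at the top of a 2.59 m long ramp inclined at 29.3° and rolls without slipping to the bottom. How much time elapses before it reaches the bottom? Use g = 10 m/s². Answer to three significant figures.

With I = (2/3)MR², the ratio k = I/(MR²) is 2/3.
Along the incline Mg sinθ − f = Ma, and torque about the center fR = Iα = kMR²(a/R) gives f = kMa.
Hence a = g sinθ/(1+k) = 10×sin29.3°/1.667 = 2.936 m/s².
With constant a from rest, t = √(2L/a) = √(2·2.59/2.936) ≈ 1.33 s.

t ≈ 1.33 s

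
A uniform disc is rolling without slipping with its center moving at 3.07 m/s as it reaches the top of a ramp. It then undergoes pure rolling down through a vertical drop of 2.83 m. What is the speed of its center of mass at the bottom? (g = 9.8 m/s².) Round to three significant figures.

v ≈ 6.81 m/s

Here I = (1/2)MR², so the shape factor k = I/(MR²) = 0.5.
Rolling without slipping gives ω = v/R, so the total kinetic energy is ½Mv² + ½Iω² = ½(1+k)Mv² = (3/4)Mv².
Energy conservation: (3/4)Mv₀² + Mgh = (3/4)Mv², so v² = v₀² + 2gh/(1+k).
v = √(3.07² + 2×9.8×2.83/1.5) = √46.4 ≈ 6.81 m/s.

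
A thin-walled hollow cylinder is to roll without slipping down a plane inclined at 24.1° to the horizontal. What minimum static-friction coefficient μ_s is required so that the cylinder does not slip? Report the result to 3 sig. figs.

μ_min ≈ 0.224

Here I = MR², so the shape factor k = I/(MR²) = 1.
Newton's second law down the slope: Mg sinθ − f = Ma. The torque equation fR = Iα (with α = a/R) gives f = kMa.
These give a = g sinθ/(1+k) and the required friction f = kMg sinθ/(1+k).
The normal force is N = Mg cosθ, so μ_min = f/N = k tanθ/(1+k).
μ_min = 1 × tan24.1° / 2 ≈ 0.224.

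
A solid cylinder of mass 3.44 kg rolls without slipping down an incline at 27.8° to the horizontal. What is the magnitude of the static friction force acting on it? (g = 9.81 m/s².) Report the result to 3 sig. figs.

f ≈ 5.25 N

Here I = (1/2)MR², so the shape factor k = I/(MR²) = 0.5.
Translational: Mg sinθ − f = Ma. Rotational about the CM: fR = Iα = kMRa, so f = kMa.
Combining, a = g sinθ/(1+k) and f = kMa = kMg sinθ/(1+k).
f = 0.5 × 3.44 × 9.81 × sin27.8° / 1.5 ≈ 5.25 N.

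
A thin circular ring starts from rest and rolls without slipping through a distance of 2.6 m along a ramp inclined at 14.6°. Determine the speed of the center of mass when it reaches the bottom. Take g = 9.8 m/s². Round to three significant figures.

For this body I = MR², i.e. k = I/(MR²) = 1.
Rolling without slipping gives ω = v/R, so the total kinetic energy is ½Mv² + ½Iω² = ½(1+k)Mv² = Mv².
The vertical drop is h = L sinθ = 2.6 × sin14.6° = 0.6554 m.
Energy conservation: Mgh = Mv², so v = √(2gh/(1+k)) = √(2 × 9.8 × 0.6554 / 2) ≈ 2.53 m/s.

v ≈ 2.53 m/s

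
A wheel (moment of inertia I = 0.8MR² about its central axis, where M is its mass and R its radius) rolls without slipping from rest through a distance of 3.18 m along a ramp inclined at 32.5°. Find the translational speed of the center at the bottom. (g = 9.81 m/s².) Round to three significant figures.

v ≈ 4.32 m/s

With I = 0.8MR², the ratio k = I/(MR²) is 0.8.
The rolling condition ω = v/R makes the rotational term ½I(v/R)² = ½kMv², so KE_total = ½(1+k)Mv² = (9/10)Mv².
The vertical drop is h = L sinθ = 3.18 × sin32.5° = 1.709 m.
Setting Mgh = (9/10)Mv² gives v = √(2gh/(1+k)) = √(2·9.81·1.709/1.8) ≈ 4.32 m/s.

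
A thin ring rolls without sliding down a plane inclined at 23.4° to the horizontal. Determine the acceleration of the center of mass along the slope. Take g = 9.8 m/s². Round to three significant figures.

The moment of inertia is MR², giving k ≡ I/(MR²) = 1.
Translational: Mg sinθ − f = Ma. Rotational about the CM: fR = Iα = kMRa, so f = kMa.
Eliminating f: Mg sinθ = (1+k)Ma, so a = g sinθ/(1+k) = 9.8 × sin23.4° / 2 ≈ 1.95 m/s².

a ≈ 1.95 m/s²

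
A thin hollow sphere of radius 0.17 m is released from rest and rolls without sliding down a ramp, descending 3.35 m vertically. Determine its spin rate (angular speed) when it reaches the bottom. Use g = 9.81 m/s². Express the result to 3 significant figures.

ω ≈ 36.9 rad/s

The moment of inertia is (2/3)MR², giving k ≡ I/(MR²) = 2/3.
Rolling without slipping gives ω = v/R, so the total kinetic energy is ½Mv² + ½Iω² = ½(1+k)Mv² = (5/6)Mv².
Energy conservation Mgh = ½(1+k)Mv² gives v = √(2gh/(1+k)) = √(2 × 9.81 × 3.35 / 1.667) = 6.28 m/s.
The angular speed follows from ω = v/R = 6.28/0.17 ≈ 36.9 rad/s.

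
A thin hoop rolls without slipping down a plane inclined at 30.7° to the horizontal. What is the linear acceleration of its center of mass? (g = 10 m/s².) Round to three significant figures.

For this body I = MR², i.e. k = I/(MR²) = 1.
Translational: Mg sinθ − f = Ma. Rotational about the CM: fR = Iα = kMRa, so f = kMa.
Eliminating f: Mg sinθ = (1+k)Ma, so a = g sinθ/(1+k) = 10 × sin30.7° / 2 ≈ 2.55 m/s².

a ≈ 2.55 m/s²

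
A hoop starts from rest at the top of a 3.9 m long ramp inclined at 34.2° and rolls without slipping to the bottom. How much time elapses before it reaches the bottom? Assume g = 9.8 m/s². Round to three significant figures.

The moment of inertia is MR², giving k ≡ I/(MR²) = 1.
Along the incline Mg sinθ − f = Ma, and torque about the center fR = Iα = kMR²(a/R) gives f = kMa.
Hence a = g sinθ/(1+k) = 9.8×sin34.2°/2 = 2.754 m/s².
With constant a from rest, t = √(2L/a) = √(2·3.9/2.754) ≈ 1.68 s.

t ≈ 1.68 s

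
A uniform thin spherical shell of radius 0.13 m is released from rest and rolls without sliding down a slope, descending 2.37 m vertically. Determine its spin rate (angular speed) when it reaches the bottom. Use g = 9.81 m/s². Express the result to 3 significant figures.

Here I = (2/3)MR², so the shape factor k = I/(MR²) = 2/3.
Rolling without slipping gives ω = v/R, so the total kinetic energy is ½Mv² + ½Iω² = ½(1+k)Mv² = (5/6)Mv².
Energy conservation Mgh = ½(1+k)Mv² gives v = √(2gh/(1+k)) = √(2 × 9.81 × 2.37 / 1.667) = 5.282 m/s.
Then ω = v/R = 5.282 / 0.13 ≈ 40.6 rad/s.

ω ≈ 40.6 rad/s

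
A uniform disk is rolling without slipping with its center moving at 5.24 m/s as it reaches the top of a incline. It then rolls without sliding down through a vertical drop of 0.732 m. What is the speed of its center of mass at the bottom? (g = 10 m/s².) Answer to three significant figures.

With I = (1/2)MR², the ratio k = I/(MR²) is 0.5.
Rolling without slipping gives ω = v/R, so the total kinetic energy is ½Mv² + ½Iω² = ½(1+k)Mv² = (3/4)Mv².
Energy conservation: (3/4)Mv₀² + Mgh = (3/4)Mv², so v² = v₀² + 2gh/(1+k).
v = √(5.24² + 2×10×0.732/1.5) = √37.22 ≈ 6.10 m/s.

v ≈ 6.10 m/s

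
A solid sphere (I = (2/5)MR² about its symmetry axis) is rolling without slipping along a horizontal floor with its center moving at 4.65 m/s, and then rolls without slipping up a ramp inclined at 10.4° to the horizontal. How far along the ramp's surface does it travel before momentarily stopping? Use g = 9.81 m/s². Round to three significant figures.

d ≈ 8.55 m

For this body I = (2/5)MR², i.e. k = I/(MR²) = 0.4.
Since it rolls without slipping, ω = v/R and KE = ½Mv² + ½Iω² = ½(1+k)Mv² = (7/10)Mv².
Setting this equal to Mgh gives the vertical rise h = (1+k)v₀²/(2g) = 1.4×4.65²/(2×9.81) = 1.543 m.
Along the incline, d = h/sinθ = 1.543/sin10.4° ≈ 8.55 m.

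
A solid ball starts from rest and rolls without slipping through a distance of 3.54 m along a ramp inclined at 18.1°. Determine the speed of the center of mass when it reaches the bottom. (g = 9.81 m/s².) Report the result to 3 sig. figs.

Here I = (2/5)MR², so the shape factor k = I/(MR²) = 0.4.
The rolling condition ω = v/R makes the rotational term ½I(v/R)² = ½kMv², so KE_total = ½(1+k)Mv² = (7/10)Mv².
The vertical drop is h = L sinθ = 3.54 × sin18.1° = 1.1 m.
Energy conservation: Mgh = (7/10)Mv², so v = √(2gh/(1+k)) = √(2 × 9.81 × 1.1 / 1.4) ≈ 3.93 m/s.

v ≈ 3.93 m/s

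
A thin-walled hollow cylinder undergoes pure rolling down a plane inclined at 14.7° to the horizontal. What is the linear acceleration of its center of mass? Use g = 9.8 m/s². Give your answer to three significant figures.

a ≈ 1.24 m/s²

For this body I = MR², i.e. k = I/(MR²) = 1.
Along the incline Mg sinθ − f = Ma, and torque about the center fR = Iα = kMR²(a/R) gives f = kMa.
Eliminating f: Mg sinθ = (1+k)Ma, so a = g sinθ/(1+k) = 9.8 × sin14.7° / 2 ≈ 1.24 m/s².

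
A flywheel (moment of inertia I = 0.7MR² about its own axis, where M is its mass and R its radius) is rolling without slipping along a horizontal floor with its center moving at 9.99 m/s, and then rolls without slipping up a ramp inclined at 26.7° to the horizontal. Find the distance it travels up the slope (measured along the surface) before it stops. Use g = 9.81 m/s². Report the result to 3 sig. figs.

The moment of inertia is 0.7MR², giving k ≡ I/(MR²) = 0.7.
Rolling without slipping gives ω = v/R, so the total kinetic energy is ½Mv² + ½Iω² = ½(1+k)Mv² = (17/20)Mv².
Setting this equal to Mgh gives the vertical rise h = (1+k)v₀²/(2g) = 1.7×9.99²/(2×9.81) = 8.647 m.
The distance along the slope is d = h/sinθ = 8.647/sin26.7° ≈ 19.2 m.

d ≈ 19.2 m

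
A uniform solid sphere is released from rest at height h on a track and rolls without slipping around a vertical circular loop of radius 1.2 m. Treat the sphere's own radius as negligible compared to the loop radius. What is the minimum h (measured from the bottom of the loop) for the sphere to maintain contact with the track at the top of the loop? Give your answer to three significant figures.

h_min ≈ 3.24 m

For this body I = (2/5)MR², i.e. k = I/(MR²) = 0.4.
At the top, contact is just lost when gravity alone supplies the centripetal force: Mg = Mv_top²/r, i.e. v_top² = gr.
With ω = v/R, the kinetic energy at speed v is ½(1+k)Mv² = (7/10)Mv².
Energy conservation from release (height h) to the top (height 2r): Mgh = Mg(2r) + (7/10)M·gr.
Thus h_min = 2r + (1+k)r/2 = r(2 + 1.4/2) = 1.2 × 2.7 ≈ 3.24 m.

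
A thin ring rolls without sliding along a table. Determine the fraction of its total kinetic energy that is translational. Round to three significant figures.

fraction ≈ 0.500

The moment of inertia is MR², giving k ≡ I/(MR²) = 1.
With ω = v/R, KE_trans = ½Mv² and KE_rot = ½Iω² = ½kMv², so KE_total = ½(1+k)Mv².
The translational fraction is therefore 1/(1+k) = 1/2 ≈ 0.500.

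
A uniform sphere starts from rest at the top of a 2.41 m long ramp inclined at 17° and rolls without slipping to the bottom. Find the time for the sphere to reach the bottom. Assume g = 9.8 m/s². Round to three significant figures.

With I = (2/5)MR², the ratio k = I/(MR²) is 0.4.
Newton's second law down the slope: Mg sinθ − f = Ma. The torque equation fR = Iα (with α = a/R) gives f = kMa.
Hence a = g sinθ/(1+k) = 9.8×sin17°/1.4 = 2.047 m/s².
With constant a from rest, t = √(2L/a) = √(2·2.41/2.047) ≈ 1.53 s.

t ≈ 1.53 s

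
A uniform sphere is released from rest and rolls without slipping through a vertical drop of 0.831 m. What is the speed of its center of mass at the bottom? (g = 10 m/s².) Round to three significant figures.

With I = (2/5)MR², the ratio k = I/(MR²) is 0.4.
Rolling without slipping gives ω = v/R, so the total kinetic energy is ½Mv² + ½Iω² = ½(1+k)Mv² = (7/10)Mv².
Setting Mgh = (7/10)Mv² gives v = √(2gh/(1+k)) = √(2·10·0.831/1.4) ≈ 3.45 m/s.

v ≈ 3.45 m/s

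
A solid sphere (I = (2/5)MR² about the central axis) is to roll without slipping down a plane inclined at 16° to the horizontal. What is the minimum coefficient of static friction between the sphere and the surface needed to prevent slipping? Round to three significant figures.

μ_min ≈ 0.0819

The moment of inertia is (2/5)MR², giving k ≡ I/(MR²) = 0.4.
Translational: Mg sinθ − f = Ma. Rotational about the CM: fR = Iα = kMRa, so f = kMa.
These give a = g sinθ/(1+k) and the required friction f = kMg sinθ/(1+k).
The normal force is N = Mg cosθ, so μ_min = f/N = k tanθ/(1+k).
μ_min = 0.4 × tan16° / 1.4 ≈ 0.0819.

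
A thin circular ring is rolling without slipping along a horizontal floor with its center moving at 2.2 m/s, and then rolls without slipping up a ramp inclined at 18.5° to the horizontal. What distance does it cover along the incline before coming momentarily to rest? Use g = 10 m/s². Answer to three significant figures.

For this body I = MR², i.e. k = I/(MR²) = 1.
Pure rolling means v = ωR; then KE = ½Mv² + ½I(v/R)² = ½(1+k)Mv² = Mv².
Setting this equal to Mgh gives the vertical rise h = (1+k)v₀²/(2g) = 2×2.2²/(2×10) = 0.484 m.
The distance along the slope is d = h/sinθ = 0.484/sin18.5° ≈ 1.53 m.

d ≈ 1.53 m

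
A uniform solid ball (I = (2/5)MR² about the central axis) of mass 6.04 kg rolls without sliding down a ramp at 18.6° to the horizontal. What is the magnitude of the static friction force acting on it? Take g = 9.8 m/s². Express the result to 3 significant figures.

For this body I = (2/5)MR², i.e. k = I/(MR²) = 0.4.
Translational: Mg sinθ − f = Ma. Rotational about the CM: fR = Iα = kMRa, so f = kMa.
Combining, a = g sinθ/(1+k) and f = kMa = kMg sinθ/(1+k).
f = 0.4 × 6.04 × 9.8 × sin18.6° / 1.4 ≈ 5.39 N.

f ≈ 5.39 N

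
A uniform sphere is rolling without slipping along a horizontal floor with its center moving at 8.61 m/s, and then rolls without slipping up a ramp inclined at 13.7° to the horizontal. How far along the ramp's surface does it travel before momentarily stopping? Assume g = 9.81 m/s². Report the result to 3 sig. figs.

d ≈ 22.3 m

With I = (2/5)MR², the ratio k = I/(MR²) is 0.4.
Pure rolling means v = ωR; then KE = ½Mv² + ½I(v/R)² = ½(1+k)Mv² = (7/10)Mv².
Setting this equal to Mgh gives the vertical rise h = (1+k)v₀²/(2g) = 1.4×8.61²/(2×9.81) = 5.29 m.
Along the incline, d = h/sinθ = 5.29/sin13.7° ≈ 22.3 m.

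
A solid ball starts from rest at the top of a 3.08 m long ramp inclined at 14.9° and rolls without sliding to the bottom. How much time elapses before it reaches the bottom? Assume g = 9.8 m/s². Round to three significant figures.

For this body I = (2/5)MR², i.e. k = I/(MR²) = 0.4.
Along the incline Mg sinθ − f = Ma, and torque about the center fR = Iα = kMR²(a/R) gives f = kMa.
Hence a = g sinθ/(1+k) = 9.8×sin14.9°/1.4 = 1.8 m/s².
Starting from rest, L = ½at², so t = √(2L/a) = √(2×3.08/1.8) ≈ 1.85 s.

t ≈ 1.85 s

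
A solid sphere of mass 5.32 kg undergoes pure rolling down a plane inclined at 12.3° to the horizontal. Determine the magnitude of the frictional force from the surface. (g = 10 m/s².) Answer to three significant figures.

f ≈ 3.24 N

For this body I = (2/5)MR², i.e. k = I/(MR²) = 0.4.
Newton's second law down the slope: Mg sinθ − f = Ma. The torque equation fR = Iα (with α = a/R) gives f = kMa.
Combining, a = g sinθ/(1+k) and f = kMa = kMg sinθ/(1+k).
f = 0.4 × 5.32 × 10 × sin12.3° / 1.4 ≈ 3.24 N.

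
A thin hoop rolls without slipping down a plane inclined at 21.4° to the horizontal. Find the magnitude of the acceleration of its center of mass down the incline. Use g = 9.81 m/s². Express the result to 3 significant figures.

a ≈ 1.79 m/s²

For this body I = MR², i.e. k = I/(MR²) = 1.
Along the incline Mg sinθ − f = Ma, and torque about the center fR = Iα = kMR²(a/R) gives f = kMa.
Eliminating f: Mg sinθ = (1+k)Ma, so a = g sinθ/(1+k) = 9.81 × sin21.4° / 2 ≈ 1.79 m/s².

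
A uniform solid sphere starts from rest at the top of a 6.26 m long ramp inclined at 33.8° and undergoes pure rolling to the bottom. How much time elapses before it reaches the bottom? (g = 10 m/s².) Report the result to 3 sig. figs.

With I = (2/5)MR², the ratio k = I/(MR²) is 0.4.
Newton's second law down the slope: Mg sinθ − f = Ma. The torque equation fR = Iα (with α = a/R) gives f = kMa.
Hence a = g sinθ/(1+k) = 10×sin33.8°/1.4 = 3.974 m/s².
With constant a from rest, t = √(2L/a) = √(2·6.26/3.974) ≈ 1.78 s.

t ≈ 1.78 s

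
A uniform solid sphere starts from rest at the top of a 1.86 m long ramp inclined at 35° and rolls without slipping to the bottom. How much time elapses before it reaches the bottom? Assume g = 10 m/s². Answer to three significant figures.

t ≈ 0.953 s

Here I = (2/5)MR², so the shape factor k = I/(MR²) = 0.4.
Along the incline Mg sinθ − f = Ma, and torque about the center fR = Iα = kMR²(a/R) gives f = kMa.
Hence a = g sinθ/(1+k) = 10×sin35°/1.4 = 4.097 m/s².
With constant a from rest, t = √(2L/a) = √(2·1.86/4.097) ≈ 0.953 s.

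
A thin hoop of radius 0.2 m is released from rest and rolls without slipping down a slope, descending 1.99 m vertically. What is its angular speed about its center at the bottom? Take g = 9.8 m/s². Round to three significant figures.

For this body I = MR², i.e. k = I/(MR²) = 1.
Rolling without slipping gives ω = v/R, so the total kinetic energy is ½Mv² + ½Iω² = ½(1+k)Mv² = Mv².
Energy conservation Mgh = ½(1+k)Mv² gives v = √(2gh/(1+k)) = √(2 × 9.8 × 1.99 / 2) = 4.416 m/s.
Then ω = v/R = 4.416 / 0.2 ≈ 22.1 rad/s.

ω ≈ 22.1 rad/s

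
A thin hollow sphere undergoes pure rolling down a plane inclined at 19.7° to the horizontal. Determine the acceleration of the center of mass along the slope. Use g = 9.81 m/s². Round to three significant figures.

a ≈ 1.98 m/s²

The moment of inertia is (2/3)MR², giving k ≡ I/(MR²) = 2/3.
Along the incline Mg sinθ − f = Ma, and torque about the center fR = Iα = kMR²(a/R) gives f = kMa.
Eliminating f: Mg sinθ = (1+k)Ma, so a = g sinθ/(1+k) = 9.81 × sin19.7° / 1.667 ≈ 1.98 m/s².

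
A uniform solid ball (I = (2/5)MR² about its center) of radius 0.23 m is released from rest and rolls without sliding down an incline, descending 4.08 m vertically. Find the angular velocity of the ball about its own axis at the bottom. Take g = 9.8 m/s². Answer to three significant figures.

Here I = (2/5)MR², so the shape factor k = I/(MR²) = 0.4.
Rolling without slipping gives ω = v/R, so the total kinetic energy is ½Mv² + ½Iω² = ½(1+k)Mv² = (7/10)Mv².
Energy conservation Mgh = ½(1+k)Mv² gives v = √(2gh/(1+k)) = √(2 × 9.8 × 4.08 / 1.4) = 7.558 m/s.
Then ω = v/R = 7.558 / 0.23 ≈ 32.9 rad/s.

ω ≈ 32.9 rad/s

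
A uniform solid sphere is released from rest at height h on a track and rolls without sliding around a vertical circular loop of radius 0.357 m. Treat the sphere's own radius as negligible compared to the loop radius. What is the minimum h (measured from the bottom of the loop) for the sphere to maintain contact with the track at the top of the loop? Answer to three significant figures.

h_min ≈ 0.964 m

The moment of inertia is (2/5)MR², giving k ≡ I/(MR²) = 0.4.
At the top of the loop, the minimum-contact condition is Mg = Mv_top²/r, so v_top² = gr.
With ω = v/R, the kinetic energy at speed v is ½(1+k)Mv² = (7/10)Mv².
Energy conservation from release (height h) to the top (height 2r): Mgh = Mg(2r) + (7/10)M·gr.
Thus h_min = 2r + (1+k)r/2 = r(2 + 1.4/2) = 0.357 × 2.7 ≈ 0.964 m.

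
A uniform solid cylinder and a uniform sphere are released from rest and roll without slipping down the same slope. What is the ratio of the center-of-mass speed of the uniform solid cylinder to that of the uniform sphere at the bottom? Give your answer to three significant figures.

Each satisfies Mgh = ½(1+k)Mv² with k = I/(MR²), so v ∝ 1/√(1+k).
For the uniform solid cylinder k = 0.5; for the uniform sphere k = 0.4.
v₁/v₂ = √((1+k₂)/(1+k₁)) = √(1.4/1.5) ≈ 0.966.

v_ratio ≈ 0.966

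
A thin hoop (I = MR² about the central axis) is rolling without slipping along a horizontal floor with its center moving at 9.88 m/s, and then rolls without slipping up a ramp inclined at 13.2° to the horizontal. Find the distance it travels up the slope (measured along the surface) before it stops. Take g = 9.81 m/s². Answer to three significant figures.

Here I = MR², so the shape factor k = I/(MR²) = 1.
Rolling without slipping gives ω = v/R, so the total kinetic energy is ½Mv² + ½Iω² = ½(1+k)Mv² = Mv².
Setting this equal to Mgh gives the vertical rise h = (1+k)v₀²/(2g) = 2×9.88²/(2×9.81) = 9.95 m.
The distance along the slope is d = h/sinθ = 9.95/sin13.2° ≈ 43.6 m.

d ≈ 43.6 m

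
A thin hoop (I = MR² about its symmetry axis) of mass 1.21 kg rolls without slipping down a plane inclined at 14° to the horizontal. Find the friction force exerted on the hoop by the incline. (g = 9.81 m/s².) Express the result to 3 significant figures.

f ≈ 1.44 N

The moment of inertia is MR², giving k ≡ I/(MR²) = 1.
Translational: Mg sinθ − f = Ma. Rotational about the CM: fR = Iα = kMRa, so f = kMa.
Combining, a = g sinθ/(1+k) and f = kMa = kMg sinθ/(1+k).
f = 1 × 1.21 × 9.81 × sin14° / 2 ≈ 1.44 N.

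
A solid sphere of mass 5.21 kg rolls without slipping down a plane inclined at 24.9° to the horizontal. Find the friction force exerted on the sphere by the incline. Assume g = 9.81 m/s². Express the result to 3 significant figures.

f ≈ 6.15 N

The moment of inertia is (2/5)MR², giving k ≡ I/(MR²) = 0.4.
Along the incline Mg sinθ − f = Ma, and torque about the center fR = Iα = kMR²(a/R) gives f = kMa.
Combining, a = g sinθ/(1+k) and f = kMa = kMg sinθ/(1+k).
f = 0.4 × 5.21 × 9.81 × sin24.9° / 1.4 ≈ 6.15 N.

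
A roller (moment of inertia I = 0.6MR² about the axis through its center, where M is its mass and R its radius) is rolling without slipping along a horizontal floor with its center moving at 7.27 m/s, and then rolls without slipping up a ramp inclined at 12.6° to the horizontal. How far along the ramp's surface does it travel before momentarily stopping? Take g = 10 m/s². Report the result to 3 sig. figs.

d ≈ 19.4 m

With I = 0.6MR², the ratio k = I/(MR²) is 0.6.
The rolling condition ω = v/R makes the rotational term ½I(v/R)² = ½kMv², so KE_total = ½(1+k)Mv² = (4/5)Mv².
Setting this equal to Mgh gives the vertical rise h = (1+k)v₀²/(2g) = 1.6×7.27²/(2×10) = 4.228 m.
The distance along the slope is d = h/sinθ = 4.228/sin12.6° ≈ 19.4 m.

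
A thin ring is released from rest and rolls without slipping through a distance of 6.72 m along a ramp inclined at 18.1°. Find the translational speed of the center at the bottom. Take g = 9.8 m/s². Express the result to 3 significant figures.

With I = MR², the ratio k = I/(MR²) is 1.
Pure rolling means v = ωR; then KE = ½Mv² + ½I(v/R)² = ½(1+k)Mv² = Mv².
The vertical drop is h = L sinθ = 6.72 × sin18.1° = 2.088 m.
Energy conservation: Mgh = Mv², so v = √(2gh/(1+k)) = √(2 × 9.8 × 2.088 / 2) ≈ 4.52 m/s.

v ≈ 4.52 m/s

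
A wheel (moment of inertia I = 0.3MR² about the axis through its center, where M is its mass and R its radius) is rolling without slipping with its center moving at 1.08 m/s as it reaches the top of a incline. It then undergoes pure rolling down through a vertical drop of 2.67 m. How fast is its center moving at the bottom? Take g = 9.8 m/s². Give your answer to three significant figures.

The moment of inertia is 0.3MR², giving k ≡ I/(MR²) = 0.3.
Since it rolls without slipping, ω = v/R and KE = ½Mv² + ½Iω² = ½(1+k)Mv² = (13/20)Mv².
Conserving energy between top and bottom: (13/20)Mv² = (13/20)Mv₀² + Mgh, hence v² = v₀² + 2gh/(1+k).
v = √(1.08² + 2×9.8×2.67/1.3) = √41.42 ≈ 6.44 m/s.

v ≈ 6.44 m/s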